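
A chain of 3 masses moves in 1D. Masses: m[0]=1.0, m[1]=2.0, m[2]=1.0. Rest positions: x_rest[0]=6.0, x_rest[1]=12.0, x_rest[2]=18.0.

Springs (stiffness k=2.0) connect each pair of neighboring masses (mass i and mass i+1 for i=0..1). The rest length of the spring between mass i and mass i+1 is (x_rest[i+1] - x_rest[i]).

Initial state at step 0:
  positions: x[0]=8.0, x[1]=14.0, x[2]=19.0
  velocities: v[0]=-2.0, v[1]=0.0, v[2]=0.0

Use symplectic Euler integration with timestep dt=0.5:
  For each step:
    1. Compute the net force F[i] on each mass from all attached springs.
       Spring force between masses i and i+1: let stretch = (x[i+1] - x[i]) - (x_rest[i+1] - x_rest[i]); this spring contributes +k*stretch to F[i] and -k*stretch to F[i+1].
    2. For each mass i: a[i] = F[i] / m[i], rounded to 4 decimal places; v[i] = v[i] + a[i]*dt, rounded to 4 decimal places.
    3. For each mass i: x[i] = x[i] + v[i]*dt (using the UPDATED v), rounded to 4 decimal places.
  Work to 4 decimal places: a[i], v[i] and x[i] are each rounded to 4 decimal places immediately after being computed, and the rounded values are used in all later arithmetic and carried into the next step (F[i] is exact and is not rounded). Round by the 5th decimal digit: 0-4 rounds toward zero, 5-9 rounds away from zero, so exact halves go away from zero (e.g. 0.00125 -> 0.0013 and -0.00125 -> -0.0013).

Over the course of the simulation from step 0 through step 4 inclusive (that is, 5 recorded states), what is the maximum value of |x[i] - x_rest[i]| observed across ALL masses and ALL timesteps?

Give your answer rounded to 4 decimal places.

Step 0: x=[8.0000 14.0000 19.0000] v=[-2.0000 0.0000 0.0000]
Step 1: x=[7.0000 13.7500 19.5000] v=[-2.0000 -0.5000 1.0000]
Step 2: x=[6.3750 13.2500 20.1250] v=[-1.2500 -1.0000 1.2500]
Step 3: x=[6.1875 12.7500 20.3125] v=[-0.3750 -1.0000 0.3750]
Step 4: x=[6.2813 12.5000 19.7188] v=[0.1875 -0.5000 -1.1875]
Max displacement = 2.3125

Answer: 2.3125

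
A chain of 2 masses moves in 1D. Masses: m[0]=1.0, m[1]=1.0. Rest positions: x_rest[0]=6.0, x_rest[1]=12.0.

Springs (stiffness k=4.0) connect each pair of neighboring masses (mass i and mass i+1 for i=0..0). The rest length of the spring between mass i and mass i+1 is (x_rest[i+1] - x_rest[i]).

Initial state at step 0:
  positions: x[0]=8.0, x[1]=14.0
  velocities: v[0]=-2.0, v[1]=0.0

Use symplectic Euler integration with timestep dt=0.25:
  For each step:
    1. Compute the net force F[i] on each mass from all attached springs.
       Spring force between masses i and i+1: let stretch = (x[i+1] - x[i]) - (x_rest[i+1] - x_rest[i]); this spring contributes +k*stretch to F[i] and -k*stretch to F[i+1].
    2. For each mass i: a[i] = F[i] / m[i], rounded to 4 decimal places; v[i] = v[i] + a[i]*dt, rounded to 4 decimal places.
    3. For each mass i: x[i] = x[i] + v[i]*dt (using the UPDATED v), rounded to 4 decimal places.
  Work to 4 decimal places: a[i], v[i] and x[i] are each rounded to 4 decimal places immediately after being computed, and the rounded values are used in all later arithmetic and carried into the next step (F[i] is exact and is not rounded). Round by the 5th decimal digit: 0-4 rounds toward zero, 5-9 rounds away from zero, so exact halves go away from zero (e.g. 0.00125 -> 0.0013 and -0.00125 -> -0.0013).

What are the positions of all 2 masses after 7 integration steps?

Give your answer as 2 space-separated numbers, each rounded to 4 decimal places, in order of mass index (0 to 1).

Step 0: x=[8.0000 14.0000] v=[-2.0000 0.0000]
Step 1: x=[7.5000 14.0000] v=[-2.0000 0.0000]
Step 2: x=[7.1250 13.8750] v=[-1.5000 -0.5000]
Step 3: x=[6.9375 13.5625] v=[-0.7500 -1.2500]
Step 4: x=[6.9063 13.0938] v=[-0.1250 -1.8750]
Step 5: x=[6.9219 12.5782] v=[0.0625 -2.0625]
Step 6: x=[6.8516 12.1485] v=[-0.2812 -1.7188]
Step 7: x=[6.6055 11.8946] v=[-0.9843 -1.0157]

Answer: 6.6055 11.8946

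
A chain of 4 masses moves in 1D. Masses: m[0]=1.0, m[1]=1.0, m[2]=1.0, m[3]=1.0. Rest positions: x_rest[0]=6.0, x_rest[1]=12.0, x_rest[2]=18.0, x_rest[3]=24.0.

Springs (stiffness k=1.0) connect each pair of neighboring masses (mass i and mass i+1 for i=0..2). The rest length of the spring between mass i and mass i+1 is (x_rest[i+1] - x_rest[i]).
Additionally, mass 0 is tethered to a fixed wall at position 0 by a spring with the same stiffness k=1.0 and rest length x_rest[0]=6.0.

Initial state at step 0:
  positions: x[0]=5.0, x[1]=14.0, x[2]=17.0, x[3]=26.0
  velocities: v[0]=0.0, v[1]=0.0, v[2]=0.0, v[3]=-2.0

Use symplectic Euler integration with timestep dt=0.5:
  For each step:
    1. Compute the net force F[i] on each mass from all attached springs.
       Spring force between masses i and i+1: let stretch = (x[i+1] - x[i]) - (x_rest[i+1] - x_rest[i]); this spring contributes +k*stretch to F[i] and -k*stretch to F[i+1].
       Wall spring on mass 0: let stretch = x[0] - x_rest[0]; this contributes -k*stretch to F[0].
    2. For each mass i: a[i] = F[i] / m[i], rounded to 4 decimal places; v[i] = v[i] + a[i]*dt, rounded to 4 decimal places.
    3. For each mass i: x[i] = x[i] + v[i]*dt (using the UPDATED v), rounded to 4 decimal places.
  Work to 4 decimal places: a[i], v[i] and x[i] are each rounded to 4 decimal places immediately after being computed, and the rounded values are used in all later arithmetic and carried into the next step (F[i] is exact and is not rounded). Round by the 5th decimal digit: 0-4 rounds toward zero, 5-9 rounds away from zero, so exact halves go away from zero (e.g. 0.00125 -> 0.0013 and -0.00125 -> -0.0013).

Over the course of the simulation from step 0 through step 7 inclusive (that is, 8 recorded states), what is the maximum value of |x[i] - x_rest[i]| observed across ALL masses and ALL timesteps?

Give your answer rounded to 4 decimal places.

Step 0: x=[5.0000 14.0000 17.0000 26.0000] v=[0.0000 0.0000 0.0000 -2.0000]
Step 1: x=[6.0000 12.5000 18.5000 24.2500] v=[2.0000 -3.0000 3.0000 -3.5000]
Step 2: x=[7.1250 10.8750 19.9375 22.5625] v=[2.2500 -3.2500 2.8750 -3.3750]
Step 3: x=[7.4063 10.5781 19.7656 21.7188] v=[0.5625 -0.5938 -0.3438 -1.6875]
Step 4: x=[6.6289 11.7852 17.7851 21.8868] v=[-1.5548 2.4141 -3.9610 0.3359]
Step 5: x=[5.4834 13.2032 15.3301 22.5294] v=[-2.2911 2.8359 -4.9101 1.2851]
Step 6: x=[4.8970 13.2230 14.1432 22.8722] v=[-1.1729 0.0395 -2.3739 0.6855]
Step 7: x=[5.1678 11.3913 14.9085 22.5327] v=[0.5416 -3.6634 1.5305 -0.6790]
Max displacement = 3.8568

Answer: 3.8568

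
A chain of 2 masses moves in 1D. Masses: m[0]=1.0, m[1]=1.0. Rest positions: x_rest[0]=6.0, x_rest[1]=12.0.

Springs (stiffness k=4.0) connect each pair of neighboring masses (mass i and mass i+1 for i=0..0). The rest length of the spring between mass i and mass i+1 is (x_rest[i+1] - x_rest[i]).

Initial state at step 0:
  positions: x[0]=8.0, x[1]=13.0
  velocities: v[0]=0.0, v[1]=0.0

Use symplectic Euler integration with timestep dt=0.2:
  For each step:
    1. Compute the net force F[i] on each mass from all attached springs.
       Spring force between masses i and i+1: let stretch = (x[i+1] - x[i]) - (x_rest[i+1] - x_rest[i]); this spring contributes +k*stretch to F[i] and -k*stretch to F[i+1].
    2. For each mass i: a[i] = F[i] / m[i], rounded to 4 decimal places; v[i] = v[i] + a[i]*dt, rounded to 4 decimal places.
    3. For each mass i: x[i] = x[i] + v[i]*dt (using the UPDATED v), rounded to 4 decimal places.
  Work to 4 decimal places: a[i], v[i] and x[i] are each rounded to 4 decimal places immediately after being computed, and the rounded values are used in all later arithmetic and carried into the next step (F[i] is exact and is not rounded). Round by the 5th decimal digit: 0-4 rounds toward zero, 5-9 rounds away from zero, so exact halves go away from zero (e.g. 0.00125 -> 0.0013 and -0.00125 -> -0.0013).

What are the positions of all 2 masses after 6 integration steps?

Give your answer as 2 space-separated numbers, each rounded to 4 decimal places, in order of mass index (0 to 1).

Answer: 7.0657 13.9343

Derivation:
Step 0: x=[8.0000 13.0000] v=[0.0000 0.0000]
Step 1: x=[7.8400 13.1600] v=[-0.8000 0.8000]
Step 2: x=[7.5712 13.4288] v=[-1.3440 1.3440]
Step 3: x=[7.2796 13.7204] v=[-1.4579 1.4579]
Step 4: x=[7.0585 13.9415] v=[-1.1053 1.1053]
Step 5: x=[6.9787 14.0213] v=[-0.3989 0.3989]
Step 6: x=[7.0657 13.9343] v=[0.4352 -0.4352]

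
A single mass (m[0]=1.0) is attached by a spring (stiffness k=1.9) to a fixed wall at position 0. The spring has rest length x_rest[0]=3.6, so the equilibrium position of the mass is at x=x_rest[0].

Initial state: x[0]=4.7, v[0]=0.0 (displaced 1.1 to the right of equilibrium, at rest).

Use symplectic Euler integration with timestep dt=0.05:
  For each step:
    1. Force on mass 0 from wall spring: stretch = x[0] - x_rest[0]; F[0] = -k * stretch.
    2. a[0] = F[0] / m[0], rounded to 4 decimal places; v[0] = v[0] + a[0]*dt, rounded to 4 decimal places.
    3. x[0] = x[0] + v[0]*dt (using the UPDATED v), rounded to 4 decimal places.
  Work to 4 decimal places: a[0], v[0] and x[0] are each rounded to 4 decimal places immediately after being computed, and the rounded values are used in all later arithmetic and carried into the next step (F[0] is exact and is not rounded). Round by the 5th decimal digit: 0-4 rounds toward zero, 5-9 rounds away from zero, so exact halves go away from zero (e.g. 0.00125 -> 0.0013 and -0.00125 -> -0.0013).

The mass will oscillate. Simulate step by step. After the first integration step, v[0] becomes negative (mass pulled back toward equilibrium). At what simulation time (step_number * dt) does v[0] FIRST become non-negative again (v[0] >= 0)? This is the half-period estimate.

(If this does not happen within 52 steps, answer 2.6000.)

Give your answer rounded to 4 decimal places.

Answer: 2.3000

Derivation:
Step 0: x=[4.7000] v=[0.0000]
Step 1: x=[4.6948] v=[-0.1045]
Step 2: x=[4.6844] v=[-0.2085]
Step 3: x=[4.6688] v=[-0.3115]
Step 4: x=[4.6482] v=[-0.4130]
Step 5: x=[4.6226] v=[-0.5126]
Step 6: x=[4.5921] v=[-0.6097]
Step 7: x=[4.5569] v=[-0.7040]
Step 8: x=[4.5172] v=[-0.7949]
Step 9: x=[4.4731] v=[-0.8820]
Step 10: x=[4.4249] v=[-0.9649]
Step 11: x=[4.3727] v=[-1.0433]
Step 12: x=[4.3169] v=[-1.1167]
Step 13: x=[4.2577] v=[-1.1848]
Step 14: x=[4.1953] v=[-1.2473]
Step 15: x=[4.1301] v=[-1.3039]
Step 16: x=[4.0624] v=[-1.3543]
Step 17: x=[3.9925] v=[-1.3982]
Step 18: x=[3.9207] v=[-1.4355]
Step 19: x=[3.8474] v=[-1.4660]
Step 20: x=[3.7729] v=[-1.4895]
Step 21: x=[3.6976] v=[-1.5059]
Step 22: x=[3.6218] v=[-1.5152]
Step 23: x=[3.5459] v=[-1.5173]
Step 24: x=[3.4703] v=[-1.5122]
Step 25: x=[3.3953] v=[-1.4999]
Step 26: x=[3.3213] v=[-1.4805]
Step 27: x=[3.2486] v=[-1.4540]
Step 28: x=[3.1776] v=[-1.4206]
Step 29: x=[3.1086] v=[-1.3805]
Step 30: x=[3.0419] v=[-1.3338]
Step 31: x=[2.9779] v=[-1.2808]
Step 32: x=[2.9168] v=[-1.2217]
Step 33: x=[2.8590] v=[-1.1568]
Step 34: x=[2.8047] v=[-1.0864]
Step 35: x=[2.7542] v=[-1.0108]
Step 36: x=[2.7077] v=[-0.9305]
Step 37: x=[2.6654] v=[-0.8457]
Step 38: x=[2.6276] v=[-0.7569]
Step 39: x=[2.5944] v=[-0.6645]
Step 40: x=[2.5660] v=[-0.5690]
Step 41: x=[2.5425] v=[-0.4708]
Step 42: x=[2.5240] v=[-0.3703]
Step 43: x=[2.5106] v=[-0.2681]
Step 44: x=[2.5024] v=[-0.1646]
Step 45: x=[2.4994] v=[-0.0603]
Step 46: x=[2.5016] v=[0.0443]
First v>=0 after going negative at step 46, time=2.3000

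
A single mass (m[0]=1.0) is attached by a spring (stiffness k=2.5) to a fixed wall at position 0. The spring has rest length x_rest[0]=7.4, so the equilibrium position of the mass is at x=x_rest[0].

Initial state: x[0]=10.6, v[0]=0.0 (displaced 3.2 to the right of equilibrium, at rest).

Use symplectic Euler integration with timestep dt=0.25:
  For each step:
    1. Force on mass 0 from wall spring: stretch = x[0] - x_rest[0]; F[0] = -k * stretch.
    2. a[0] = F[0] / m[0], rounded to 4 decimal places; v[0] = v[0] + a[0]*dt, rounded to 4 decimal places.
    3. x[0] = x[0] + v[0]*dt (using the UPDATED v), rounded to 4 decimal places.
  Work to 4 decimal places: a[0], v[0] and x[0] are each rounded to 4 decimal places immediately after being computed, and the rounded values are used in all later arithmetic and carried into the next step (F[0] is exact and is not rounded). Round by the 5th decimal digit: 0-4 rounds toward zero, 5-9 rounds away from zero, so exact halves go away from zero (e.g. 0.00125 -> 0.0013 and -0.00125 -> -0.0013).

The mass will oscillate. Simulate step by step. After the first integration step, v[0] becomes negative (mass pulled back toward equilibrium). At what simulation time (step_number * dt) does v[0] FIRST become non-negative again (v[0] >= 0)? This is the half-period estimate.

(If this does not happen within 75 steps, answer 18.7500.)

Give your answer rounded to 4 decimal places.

Step 0: x=[10.6000] v=[0.0000]
Step 1: x=[10.1000] v=[-2.0000]
Step 2: x=[9.1781] v=[-3.6875]
Step 3: x=[7.9784] v=[-4.7988]
Step 4: x=[6.6883] v=[-5.1603]
Step 5: x=[5.5094] v=[-4.7155]
Step 6: x=[4.6259] v=[-3.5339]
Step 7: x=[4.1759] v=[-1.8001]
Step 8: x=[4.2297] v=[0.2150]
First v>=0 after going negative at step 8, time=2.0000

Answer: 2.0000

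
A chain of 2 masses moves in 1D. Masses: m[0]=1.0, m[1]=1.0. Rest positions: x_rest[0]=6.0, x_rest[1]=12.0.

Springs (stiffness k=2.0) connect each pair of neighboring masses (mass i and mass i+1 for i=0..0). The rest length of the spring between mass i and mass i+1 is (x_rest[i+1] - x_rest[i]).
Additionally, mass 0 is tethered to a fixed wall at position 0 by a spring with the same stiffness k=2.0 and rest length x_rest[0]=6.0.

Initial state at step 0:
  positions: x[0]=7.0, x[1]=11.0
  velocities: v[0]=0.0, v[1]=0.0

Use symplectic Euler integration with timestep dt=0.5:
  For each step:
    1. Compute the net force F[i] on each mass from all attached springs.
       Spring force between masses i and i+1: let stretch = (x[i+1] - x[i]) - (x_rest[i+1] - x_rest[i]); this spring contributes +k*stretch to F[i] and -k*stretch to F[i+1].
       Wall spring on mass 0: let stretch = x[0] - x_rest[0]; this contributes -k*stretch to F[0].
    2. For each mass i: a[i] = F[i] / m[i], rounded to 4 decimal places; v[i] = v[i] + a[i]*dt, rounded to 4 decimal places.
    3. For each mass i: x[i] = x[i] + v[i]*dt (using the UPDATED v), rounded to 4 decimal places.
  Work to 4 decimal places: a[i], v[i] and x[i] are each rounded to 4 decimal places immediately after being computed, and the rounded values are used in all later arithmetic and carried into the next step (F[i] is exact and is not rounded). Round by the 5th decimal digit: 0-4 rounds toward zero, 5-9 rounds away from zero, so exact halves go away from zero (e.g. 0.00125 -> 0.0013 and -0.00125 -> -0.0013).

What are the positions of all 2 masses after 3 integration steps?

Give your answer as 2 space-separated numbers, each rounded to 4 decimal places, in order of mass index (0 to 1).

Step 0: x=[7.0000 11.0000] v=[0.0000 0.0000]
Step 1: x=[5.5000 12.0000] v=[-3.0000 2.0000]
Step 2: x=[4.5000 12.7500] v=[-2.0000 1.5000]
Step 3: x=[5.3750 12.3750] v=[1.7500 -0.7500]

Answer: 5.3750 12.3750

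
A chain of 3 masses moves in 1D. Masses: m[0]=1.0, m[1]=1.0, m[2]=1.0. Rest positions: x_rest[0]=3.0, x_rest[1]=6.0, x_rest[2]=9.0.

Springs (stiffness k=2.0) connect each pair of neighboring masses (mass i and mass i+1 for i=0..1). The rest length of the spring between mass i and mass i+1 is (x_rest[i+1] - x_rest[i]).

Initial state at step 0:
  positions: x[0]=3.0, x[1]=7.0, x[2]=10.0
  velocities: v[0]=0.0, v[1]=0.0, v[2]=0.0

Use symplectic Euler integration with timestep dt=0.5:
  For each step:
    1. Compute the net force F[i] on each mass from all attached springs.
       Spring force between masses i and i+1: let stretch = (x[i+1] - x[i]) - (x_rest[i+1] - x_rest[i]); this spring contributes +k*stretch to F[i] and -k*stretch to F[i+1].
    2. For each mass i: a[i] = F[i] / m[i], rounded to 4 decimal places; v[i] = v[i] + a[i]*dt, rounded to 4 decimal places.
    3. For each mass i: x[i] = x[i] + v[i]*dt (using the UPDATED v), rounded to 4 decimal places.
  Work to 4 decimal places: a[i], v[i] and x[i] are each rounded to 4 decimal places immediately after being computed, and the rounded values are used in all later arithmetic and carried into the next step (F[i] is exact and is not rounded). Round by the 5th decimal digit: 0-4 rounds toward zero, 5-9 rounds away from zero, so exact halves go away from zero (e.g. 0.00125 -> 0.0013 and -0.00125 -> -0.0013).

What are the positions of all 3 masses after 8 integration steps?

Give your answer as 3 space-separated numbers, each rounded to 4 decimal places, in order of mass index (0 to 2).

Step 0: x=[3.0000 7.0000 10.0000] v=[0.0000 0.0000 0.0000]
Step 1: x=[3.5000 6.5000 10.0000] v=[1.0000 -1.0000 0.0000]
Step 2: x=[4.0000 6.2500 9.7500] v=[1.0000 -0.5000 -0.5000]
Step 3: x=[4.1250 6.6250 9.2500] v=[0.2500 0.7500 -1.0000]
Step 4: x=[4.0000 7.0625 8.9375] v=[-0.2500 0.8750 -0.6250]
Step 5: x=[3.9063 6.9063 9.1875] v=[-0.1875 -0.3125 0.5000]
Step 6: x=[3.8126 6.3907 9.7969] v=[-0.1875 -1.0313 1.2188]
Step 7: x=[3.5079 6.2891 10.2032] v=[-0.6094 -0.2032 0.8126]
Step 8: x=[3.0938 6.7540 10.1525] v=[-0.8282 0.9297 -0.1015]

Answer: 3.0938 6.7540 10.1525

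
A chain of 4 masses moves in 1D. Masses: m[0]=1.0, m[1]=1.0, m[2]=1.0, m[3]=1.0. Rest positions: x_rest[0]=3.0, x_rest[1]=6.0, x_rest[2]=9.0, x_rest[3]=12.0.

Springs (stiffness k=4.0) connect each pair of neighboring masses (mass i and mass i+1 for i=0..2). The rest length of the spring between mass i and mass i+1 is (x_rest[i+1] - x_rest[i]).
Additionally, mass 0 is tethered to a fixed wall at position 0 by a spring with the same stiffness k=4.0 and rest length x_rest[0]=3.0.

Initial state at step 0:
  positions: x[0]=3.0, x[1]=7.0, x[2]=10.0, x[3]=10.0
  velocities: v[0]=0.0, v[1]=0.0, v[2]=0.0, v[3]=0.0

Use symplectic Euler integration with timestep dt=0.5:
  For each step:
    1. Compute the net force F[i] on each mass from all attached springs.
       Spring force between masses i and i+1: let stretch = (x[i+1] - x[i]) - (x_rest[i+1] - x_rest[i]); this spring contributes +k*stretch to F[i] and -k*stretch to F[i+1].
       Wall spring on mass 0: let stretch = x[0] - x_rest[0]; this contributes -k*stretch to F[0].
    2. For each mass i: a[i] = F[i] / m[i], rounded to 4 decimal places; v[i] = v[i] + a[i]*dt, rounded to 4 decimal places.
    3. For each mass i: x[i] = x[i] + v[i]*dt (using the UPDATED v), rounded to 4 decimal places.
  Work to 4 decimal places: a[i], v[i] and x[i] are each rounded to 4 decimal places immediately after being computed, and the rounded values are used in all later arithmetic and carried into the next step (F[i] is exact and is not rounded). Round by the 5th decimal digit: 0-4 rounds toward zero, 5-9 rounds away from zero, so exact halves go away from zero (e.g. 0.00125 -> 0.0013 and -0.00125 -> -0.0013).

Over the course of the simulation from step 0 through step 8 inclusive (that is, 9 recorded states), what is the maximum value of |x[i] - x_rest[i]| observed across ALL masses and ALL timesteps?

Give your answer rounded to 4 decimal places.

Answer: 3.0000

Derivation:
Step 0: x=[3.0000 7.0000 10.0000 10.0000] v=[0.0000 0.0000 0.0000 0.0000]
Step 1: x=[4.0000 6.0000 7.0000 13.0000] v=[2.0000 -2.0000 -6.0000 6.0000]
Step 2: x=[3.0000 4.0000 9.0000 13.0000] v=[-2.0000 -4.0000 4.0000 0.0000]
Step 3: x=[0.0000 6.0000 10.0000 12.0000] v=[-6.0000 4.0000 2.0000 -2.0000]
Step 4: x=[3.0000 6.0000 9.0000 12.0000] v=[6.0000 0.0000 -2.0000 0.0000]
Step 5: x=[6.0000 6.0000 8.0000 12.0000] v=[6.0000 0.0000 -2.0000 0.0000]
Step 6: x=[3.0000 8.0000 9.0000 11.0000] v=[-6.0000 4.0000 2.0000 -2.0000]
Step 7: x=[2.0000 6.0000 11.0000 11.0000] v=[-2.0000 -4.0000 4.0000 0.0000]
Step 8: x=[3.0000 5.0000 8.0000 14.0000] v=[2.0000 -2.0000 -6.0000 6.0000]
Max displacement = 3.0000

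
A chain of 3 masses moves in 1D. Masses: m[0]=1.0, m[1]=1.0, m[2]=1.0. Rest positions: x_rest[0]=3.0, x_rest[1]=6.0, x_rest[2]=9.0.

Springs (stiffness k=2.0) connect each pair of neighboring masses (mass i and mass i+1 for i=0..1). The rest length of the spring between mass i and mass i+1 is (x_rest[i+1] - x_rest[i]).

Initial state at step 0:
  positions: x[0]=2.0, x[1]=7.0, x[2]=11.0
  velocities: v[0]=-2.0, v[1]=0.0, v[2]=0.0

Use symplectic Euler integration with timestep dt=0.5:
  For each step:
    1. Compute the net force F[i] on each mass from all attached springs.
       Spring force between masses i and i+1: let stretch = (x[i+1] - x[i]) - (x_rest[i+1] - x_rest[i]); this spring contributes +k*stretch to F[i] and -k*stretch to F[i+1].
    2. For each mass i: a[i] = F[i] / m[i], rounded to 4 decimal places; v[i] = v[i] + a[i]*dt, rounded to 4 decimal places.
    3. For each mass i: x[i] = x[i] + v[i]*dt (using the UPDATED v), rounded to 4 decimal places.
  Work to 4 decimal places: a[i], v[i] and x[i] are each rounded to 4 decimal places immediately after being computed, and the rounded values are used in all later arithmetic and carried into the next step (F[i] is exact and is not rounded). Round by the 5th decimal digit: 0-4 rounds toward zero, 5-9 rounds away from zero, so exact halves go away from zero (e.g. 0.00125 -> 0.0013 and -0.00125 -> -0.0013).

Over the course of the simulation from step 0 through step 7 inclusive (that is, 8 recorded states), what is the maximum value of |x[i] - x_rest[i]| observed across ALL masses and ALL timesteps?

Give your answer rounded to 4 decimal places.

Answer: 2.5937

Derivation:
Step 0: x=[2.0000 7.0000 11.0000] v=[-2.0000 0.0000 0.0000]
Step 1: x=[2.0000 6.5000 10.5000] v=[0.0000 -1.0000 -1.0000]
Step 2: x=[2.7500 5.7500 9.5000] v=[1.5000 -1.5000 -2.0000]
Step 3: x=[3.5000 5.3750 8.1250] v=[1.5000 -0.7500 -2.7500]
Step 4: x=[3.6875 5.4375 6.8750] v=[0.3750 0.1250 -2.5000]
Step 5: x=[3.2500 5.3438 6.4063] v=[-0.8750 -0.1875 -0.9375]
Step 6: x=[2.3594 4.7344 6.9063] v=[-1.7812 -1.2188 1.0000]
Step 7: x=[1.1563 4.0235 7.8204] v=[-2.4062 -1.4219 1.8281]
Max displacement = 2.5937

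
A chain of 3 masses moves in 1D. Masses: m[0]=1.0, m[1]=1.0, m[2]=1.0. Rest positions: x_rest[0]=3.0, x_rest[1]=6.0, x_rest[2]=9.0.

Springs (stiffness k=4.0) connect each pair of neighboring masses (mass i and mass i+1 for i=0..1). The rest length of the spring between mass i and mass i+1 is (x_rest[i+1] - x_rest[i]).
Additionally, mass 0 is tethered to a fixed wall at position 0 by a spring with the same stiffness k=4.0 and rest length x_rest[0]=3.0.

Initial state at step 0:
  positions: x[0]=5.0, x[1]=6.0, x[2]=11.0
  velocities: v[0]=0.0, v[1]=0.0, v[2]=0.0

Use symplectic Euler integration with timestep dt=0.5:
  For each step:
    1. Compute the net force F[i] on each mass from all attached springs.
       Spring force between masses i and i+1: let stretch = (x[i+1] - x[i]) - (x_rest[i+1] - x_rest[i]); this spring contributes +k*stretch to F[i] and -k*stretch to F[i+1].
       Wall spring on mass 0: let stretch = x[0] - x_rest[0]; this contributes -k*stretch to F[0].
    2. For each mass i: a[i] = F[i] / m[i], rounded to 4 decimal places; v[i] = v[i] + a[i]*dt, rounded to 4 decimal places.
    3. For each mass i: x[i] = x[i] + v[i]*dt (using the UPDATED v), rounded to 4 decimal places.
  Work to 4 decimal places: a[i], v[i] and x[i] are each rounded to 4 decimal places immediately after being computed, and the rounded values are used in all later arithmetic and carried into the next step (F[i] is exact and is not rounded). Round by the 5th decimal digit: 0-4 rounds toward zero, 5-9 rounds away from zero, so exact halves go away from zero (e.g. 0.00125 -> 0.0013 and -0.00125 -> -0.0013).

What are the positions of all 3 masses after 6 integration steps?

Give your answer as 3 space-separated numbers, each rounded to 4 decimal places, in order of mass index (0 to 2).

Answer: 1.0000 6.0000 7.0000

Derivation:
Step 0: x=[5.0000 6.0000 11.0000] v=[0.0000 0.0000 0.0000]
Step 1: x=[1.0000 10.0000 9.0000] v=[-8.0000 8.0000 -4.0000]
Step 2: x=[5.0000 4.0000 11.0000] v=[8.0000 -12.0000 4.0000]
Step 3: x=[3.0000 6.0000 9.0000] v=[-4.0000 4.0000 -4.0000]
Step 4: x=[1.0000 8.0000 7.0000] v=[-4.0000 4.0000 -4.0000]
Step 5: x=[5.0000 2.0000 9.0000] v=[8.0000 -12.0000 4.0000]
Step 6: x=[1.0000 6.0000 7.0000] v=[-8.0000 8.0000 -4.0000]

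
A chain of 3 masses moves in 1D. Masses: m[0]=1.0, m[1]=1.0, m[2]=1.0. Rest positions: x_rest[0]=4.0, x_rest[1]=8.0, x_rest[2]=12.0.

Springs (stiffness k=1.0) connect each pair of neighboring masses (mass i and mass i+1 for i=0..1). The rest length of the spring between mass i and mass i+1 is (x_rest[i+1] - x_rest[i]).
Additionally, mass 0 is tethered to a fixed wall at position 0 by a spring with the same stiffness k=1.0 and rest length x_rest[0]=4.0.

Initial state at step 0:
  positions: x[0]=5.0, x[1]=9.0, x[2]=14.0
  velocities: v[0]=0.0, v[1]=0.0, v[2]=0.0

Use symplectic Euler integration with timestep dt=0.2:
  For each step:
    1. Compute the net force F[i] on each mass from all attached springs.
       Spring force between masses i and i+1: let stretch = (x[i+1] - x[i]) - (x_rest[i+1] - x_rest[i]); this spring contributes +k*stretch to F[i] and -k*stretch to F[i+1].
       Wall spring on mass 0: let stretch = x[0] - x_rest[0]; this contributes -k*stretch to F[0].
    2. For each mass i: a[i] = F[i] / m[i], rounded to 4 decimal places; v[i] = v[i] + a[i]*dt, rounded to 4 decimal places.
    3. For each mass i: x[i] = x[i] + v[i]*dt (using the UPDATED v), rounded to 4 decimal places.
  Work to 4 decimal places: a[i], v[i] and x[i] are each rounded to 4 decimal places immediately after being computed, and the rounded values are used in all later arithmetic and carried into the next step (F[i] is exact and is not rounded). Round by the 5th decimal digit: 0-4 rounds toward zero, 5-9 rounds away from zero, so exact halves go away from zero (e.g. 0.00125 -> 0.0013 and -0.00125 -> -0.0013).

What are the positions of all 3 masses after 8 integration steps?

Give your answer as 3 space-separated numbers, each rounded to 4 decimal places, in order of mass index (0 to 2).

Answer: 4.3111 9.4310 13.0769

Derivation:
Step 0: x=[5.0000 9.0000 14.0000] v=[0.0000 0.0000 0.0000]
Step 1: x=[4.9600 9.0400 13.9600] v=[-0.2000 0.2000 -0.2000]
Step 2: x=[4.8848 9.1136 13.8832] v=[-0.3760 0.3680 -0.3840]
Step 3: x=[4.7834 9.2088 13.7756] v=[-0.5072 0.4762 -0.5379]
Step 4: x=[4.6676 9.3097 13.6453] v=[-0.5788 0.5045 -0.6513]
Step 5: x=[4.5508 9.3983 13.5016] v=[-0.5839 0.4432 -0.7184]
Step 6: x=[4.4459 9.4572 13.3538] v=[-0.5246 0.2944 -0.7391]
Step 7: x=[4.3636 9.4715 13.2101] v=[-0.4115 0.0715 -0.7184]
Step 8: x=[4.3111 9.4310 13.0769] v=[-0.2626 -0.2024 -0.6661]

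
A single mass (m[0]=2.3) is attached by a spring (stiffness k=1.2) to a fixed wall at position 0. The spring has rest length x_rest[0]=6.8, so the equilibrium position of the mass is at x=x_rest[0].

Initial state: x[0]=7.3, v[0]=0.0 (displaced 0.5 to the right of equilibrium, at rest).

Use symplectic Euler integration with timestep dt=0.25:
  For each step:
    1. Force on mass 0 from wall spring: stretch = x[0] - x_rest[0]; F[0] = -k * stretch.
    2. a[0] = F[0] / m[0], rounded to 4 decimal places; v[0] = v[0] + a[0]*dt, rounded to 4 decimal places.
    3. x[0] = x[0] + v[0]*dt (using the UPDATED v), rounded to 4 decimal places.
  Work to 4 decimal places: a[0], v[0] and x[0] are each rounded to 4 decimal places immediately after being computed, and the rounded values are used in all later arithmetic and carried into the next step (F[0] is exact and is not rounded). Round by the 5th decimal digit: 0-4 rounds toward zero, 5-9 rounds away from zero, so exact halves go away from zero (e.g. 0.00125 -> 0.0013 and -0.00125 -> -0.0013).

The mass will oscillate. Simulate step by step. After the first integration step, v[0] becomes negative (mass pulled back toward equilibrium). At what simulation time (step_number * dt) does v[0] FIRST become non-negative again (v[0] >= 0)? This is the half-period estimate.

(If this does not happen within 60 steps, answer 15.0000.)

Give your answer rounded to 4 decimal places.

Step 0: x=[7.3000] v=[0.0000]
Step 1: x=[7.2837] v=[-0.0652]
Step 2: x=[7.2516] v=[-0.1283]
Step 3: x=[7.2048] v=[-0.1872]
Step 4: x=[7.1448] v=[-0.2400]
Step 5: x=[7.0736] v=[-0.2850]
Step 6: x=[6.9934] v=[-0.3207]
Step 7: x=[6.9069] v=[-0.3459]
Step 8: x=[6.8169] v=[-0.3599]
Step 9: x=[6.7264] v=[-0.3621]
Step 10: x=[6.6383] v=[-0.3525]
Step 11: x=[6.5555] v=[-0.3314]
Step 12: x=[6.4806] v=[-0.2995]
Step 13: x=[6.4161] v=[-0.2579]
Step 14: x=[6.3642] v=[-0.2078]
Step 15: x=[6.3265] v=[-0.1510]
Step 16: x=[6.3042] v=[-0.0893]
Step 17: x=[6.2981] v=[-0.0246]
Step 18: x=[6.3083] v=[0.0409]
First v>=0 after going negative at step 18, time=4.5000

Answer: 4.5000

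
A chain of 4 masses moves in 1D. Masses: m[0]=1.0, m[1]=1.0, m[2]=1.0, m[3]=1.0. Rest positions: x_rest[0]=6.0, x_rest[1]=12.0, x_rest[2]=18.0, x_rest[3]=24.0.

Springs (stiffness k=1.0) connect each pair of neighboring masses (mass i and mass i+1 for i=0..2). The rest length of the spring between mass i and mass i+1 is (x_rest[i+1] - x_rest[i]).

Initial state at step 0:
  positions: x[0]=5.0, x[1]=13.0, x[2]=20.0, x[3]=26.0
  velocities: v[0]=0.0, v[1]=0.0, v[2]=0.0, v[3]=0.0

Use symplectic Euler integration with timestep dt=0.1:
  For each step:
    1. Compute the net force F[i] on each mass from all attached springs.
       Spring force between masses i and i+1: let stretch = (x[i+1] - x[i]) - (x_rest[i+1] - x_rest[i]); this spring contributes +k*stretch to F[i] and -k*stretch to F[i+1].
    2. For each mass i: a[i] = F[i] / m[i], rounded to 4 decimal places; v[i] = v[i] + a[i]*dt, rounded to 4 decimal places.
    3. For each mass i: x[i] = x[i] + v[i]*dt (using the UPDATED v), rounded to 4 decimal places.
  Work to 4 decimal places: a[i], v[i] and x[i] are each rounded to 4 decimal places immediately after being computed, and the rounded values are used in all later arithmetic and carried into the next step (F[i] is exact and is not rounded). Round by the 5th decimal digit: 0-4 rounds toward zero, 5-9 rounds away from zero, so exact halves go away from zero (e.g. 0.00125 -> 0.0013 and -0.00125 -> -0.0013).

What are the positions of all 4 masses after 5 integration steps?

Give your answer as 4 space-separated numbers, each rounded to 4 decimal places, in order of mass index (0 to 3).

Answer: 5.2896 12.8603 19.8535 25.9965

Derivation:
Step 0: x=[5.0000 13.0000 20.0000 26.0000] v=[0.0000 0.0000 0.0000 0.0000]
Step 1: x=[5.0200 12.9900 19.9900 26.0000] v=[0.2000 -0.1000 -0.1000 0.0000]
Step 2: x=[5.0597 12.9703 19.9701 25.9999] v=[0.3970 -0.1970 -0.1990 -0.0010]
Step 3: x=[5.1185 12.9415 19.9405 25.9995] v=[0.5881 -0.2881 -0.2960 -0.0040]
Step 4: x=[5.1955 12.9045 19.9015 25.9985] v=[0.7704 -0.3705 -0.3900 -0.0099]
Step 5: x=[5.2896 12.8603 19.8535 25.9965] v=[0.9413 -0.4417 -0.4800 -0.0196]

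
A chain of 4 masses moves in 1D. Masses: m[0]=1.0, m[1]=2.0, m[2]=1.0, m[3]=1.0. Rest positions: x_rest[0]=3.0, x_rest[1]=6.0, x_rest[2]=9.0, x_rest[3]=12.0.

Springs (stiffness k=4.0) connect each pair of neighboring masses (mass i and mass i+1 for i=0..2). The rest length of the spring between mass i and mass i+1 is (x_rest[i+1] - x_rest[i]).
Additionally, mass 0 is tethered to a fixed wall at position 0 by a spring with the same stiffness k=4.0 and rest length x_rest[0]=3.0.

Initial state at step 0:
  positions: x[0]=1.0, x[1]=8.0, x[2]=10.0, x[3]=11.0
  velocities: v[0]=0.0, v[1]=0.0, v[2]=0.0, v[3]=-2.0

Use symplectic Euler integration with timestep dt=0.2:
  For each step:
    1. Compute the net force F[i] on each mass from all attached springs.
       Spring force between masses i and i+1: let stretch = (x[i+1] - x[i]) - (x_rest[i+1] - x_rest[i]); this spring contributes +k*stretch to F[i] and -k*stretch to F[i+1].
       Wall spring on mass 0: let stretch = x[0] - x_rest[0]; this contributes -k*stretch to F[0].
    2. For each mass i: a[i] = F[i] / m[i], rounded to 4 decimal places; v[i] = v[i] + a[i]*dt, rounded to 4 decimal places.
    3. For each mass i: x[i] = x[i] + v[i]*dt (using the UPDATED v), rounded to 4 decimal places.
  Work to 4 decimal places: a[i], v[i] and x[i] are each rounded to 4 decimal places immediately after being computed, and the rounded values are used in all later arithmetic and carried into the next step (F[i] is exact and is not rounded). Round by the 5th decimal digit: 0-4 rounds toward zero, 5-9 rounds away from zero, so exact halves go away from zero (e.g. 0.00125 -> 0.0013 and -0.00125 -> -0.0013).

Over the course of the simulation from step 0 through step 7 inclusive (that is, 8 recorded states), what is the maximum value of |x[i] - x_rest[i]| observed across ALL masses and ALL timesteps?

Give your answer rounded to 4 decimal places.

Answer: 2.9540

Derivation:
Step 0: x=[1.0000 8.0000 10.0000 11.0000] v=[0.0000 0.0000 0.0000 -2.0000]
Step 1: x=[1.9600 7.6000 9.8400 10.9200] v=[4.8000 -2.0000 -0.8000 -0.4000]
Step 2: x=[3.5088 6.9280 9.4944 11.1472] v=[7.7440 -3.3600 -1.7280 1.1360]
Step 3: x=[5.0433 6.1878 9.0026 11.5900] v=[7.6723 -3.7011 -2.4589 2.2138]
Step 4: x=[5.9540 5.5812 8.4744 12.0988] v=[4.5533 -3.0330 -2.6408 2.5439]
Step 5: x=[5.8524 5.2359 8.0632 12.5077] v=[-0.5081 -1.7266 -2.0558 2.0444]
Step 6: x=[4.7158 5.1661 7.9108 12.6855] v=[-5.6832 -0.3491 -0.7620 0.8888]
Step 7: x=[2.8967 5.2798 8.0832 12.5793] v=[-9.0956 0.5687 0.8620 -0.5310]
Max displacement = 2.9540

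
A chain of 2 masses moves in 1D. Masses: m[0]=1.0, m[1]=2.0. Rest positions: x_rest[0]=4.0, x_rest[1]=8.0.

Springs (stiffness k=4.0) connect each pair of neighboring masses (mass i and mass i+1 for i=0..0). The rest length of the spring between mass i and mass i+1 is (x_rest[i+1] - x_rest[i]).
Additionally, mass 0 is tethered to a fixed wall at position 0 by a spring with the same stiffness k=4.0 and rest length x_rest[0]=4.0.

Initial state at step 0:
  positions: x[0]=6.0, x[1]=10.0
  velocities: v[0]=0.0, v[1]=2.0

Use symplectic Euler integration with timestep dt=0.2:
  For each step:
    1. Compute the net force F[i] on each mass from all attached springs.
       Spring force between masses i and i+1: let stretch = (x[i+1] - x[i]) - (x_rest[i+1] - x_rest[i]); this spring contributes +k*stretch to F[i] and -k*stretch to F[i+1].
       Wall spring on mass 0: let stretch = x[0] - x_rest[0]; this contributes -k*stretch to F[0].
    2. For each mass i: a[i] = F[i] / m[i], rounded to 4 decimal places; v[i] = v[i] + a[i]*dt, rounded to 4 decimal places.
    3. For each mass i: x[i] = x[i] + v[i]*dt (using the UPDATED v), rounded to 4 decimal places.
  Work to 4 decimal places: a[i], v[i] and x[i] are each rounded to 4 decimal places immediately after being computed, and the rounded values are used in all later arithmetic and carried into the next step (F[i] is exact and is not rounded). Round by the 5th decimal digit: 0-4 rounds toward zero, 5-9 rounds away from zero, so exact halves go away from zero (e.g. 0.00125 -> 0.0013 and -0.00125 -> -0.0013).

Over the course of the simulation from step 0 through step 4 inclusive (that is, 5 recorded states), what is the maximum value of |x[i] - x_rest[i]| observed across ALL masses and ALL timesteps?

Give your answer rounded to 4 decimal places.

Step 0: x=[6.0000 10.0000] v=[0.0000 2.0000]
Step 1: x=[5.6800 10.4000] v=[-1.6000 2.0000]
Step 2: x=[5.2064 10.7424] v=[-2.3680 1.7120]
Step 3: x=[4.7855 10.9619] v=[-2.1043 1.0976]
Step 4: x=[4.5872 11.0073] v=[-0.9916 0.2270]
Max displacement = 3.0073

Answer: 3.0073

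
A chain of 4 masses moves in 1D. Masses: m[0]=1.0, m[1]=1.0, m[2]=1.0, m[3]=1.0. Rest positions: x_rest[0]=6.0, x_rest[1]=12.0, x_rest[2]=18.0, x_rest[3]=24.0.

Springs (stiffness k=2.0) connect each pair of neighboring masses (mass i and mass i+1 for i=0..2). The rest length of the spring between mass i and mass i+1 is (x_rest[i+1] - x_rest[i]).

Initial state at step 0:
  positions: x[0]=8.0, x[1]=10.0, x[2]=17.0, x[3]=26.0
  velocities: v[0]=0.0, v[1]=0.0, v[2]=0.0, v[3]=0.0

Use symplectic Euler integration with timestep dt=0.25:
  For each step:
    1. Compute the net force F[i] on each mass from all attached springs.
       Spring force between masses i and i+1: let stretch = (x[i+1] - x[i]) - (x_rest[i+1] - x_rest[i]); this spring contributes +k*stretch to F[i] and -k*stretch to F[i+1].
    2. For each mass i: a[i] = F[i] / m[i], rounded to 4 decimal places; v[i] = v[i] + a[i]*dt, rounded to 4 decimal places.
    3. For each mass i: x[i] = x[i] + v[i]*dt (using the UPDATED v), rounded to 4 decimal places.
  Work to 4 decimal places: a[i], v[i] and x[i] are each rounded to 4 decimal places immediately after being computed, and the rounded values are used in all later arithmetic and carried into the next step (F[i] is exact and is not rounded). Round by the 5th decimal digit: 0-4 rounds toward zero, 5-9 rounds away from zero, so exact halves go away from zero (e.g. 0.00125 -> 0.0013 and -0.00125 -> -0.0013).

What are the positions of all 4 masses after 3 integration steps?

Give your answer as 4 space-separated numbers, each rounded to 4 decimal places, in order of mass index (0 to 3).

Step 0: x=[8.0000 10.0000 17.0000 26.0000] v=[0.0000 0.0000 0.0000 0.0000]
Step 1: x=[7.5000 10.6250 17.2500 25.6250] v=[-2.0000 2.5000 1.0000 -1.5000]
Step 2: x=[6.6406 11.6875 17.7188 24.9531] v=[-3.4375 4.2500 1.8750 -2.6875]
Step 3: x=[5.6621 12.8731 18.3379 24.1269] v=[-3.9141 4.7422 2.4765 -3.3047]

Answer: 5.6621 12.8731 18.3379 24.1269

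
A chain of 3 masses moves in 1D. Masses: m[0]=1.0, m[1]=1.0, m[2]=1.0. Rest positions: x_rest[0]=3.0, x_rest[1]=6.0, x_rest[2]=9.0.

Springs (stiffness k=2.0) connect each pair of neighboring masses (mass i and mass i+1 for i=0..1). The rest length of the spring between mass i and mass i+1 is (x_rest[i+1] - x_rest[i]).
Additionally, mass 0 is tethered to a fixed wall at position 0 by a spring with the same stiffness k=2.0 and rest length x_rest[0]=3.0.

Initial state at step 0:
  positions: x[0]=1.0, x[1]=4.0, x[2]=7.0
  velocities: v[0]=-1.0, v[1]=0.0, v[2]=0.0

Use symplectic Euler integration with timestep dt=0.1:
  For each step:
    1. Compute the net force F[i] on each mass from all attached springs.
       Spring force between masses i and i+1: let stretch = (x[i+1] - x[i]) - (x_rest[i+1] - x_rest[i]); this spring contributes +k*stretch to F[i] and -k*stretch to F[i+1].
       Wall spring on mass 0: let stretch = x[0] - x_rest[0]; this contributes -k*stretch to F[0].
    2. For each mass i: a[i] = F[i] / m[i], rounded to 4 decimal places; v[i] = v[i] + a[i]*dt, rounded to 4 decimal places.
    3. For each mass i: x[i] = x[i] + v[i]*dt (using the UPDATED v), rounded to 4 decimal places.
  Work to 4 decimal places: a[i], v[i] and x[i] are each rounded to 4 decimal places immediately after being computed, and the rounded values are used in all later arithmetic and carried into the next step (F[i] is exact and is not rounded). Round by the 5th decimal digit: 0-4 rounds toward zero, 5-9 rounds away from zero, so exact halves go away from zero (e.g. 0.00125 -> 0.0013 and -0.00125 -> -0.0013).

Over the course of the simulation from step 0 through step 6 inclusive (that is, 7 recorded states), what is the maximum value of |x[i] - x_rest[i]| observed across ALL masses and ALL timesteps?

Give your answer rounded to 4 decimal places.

Answer: 2.0776

Derivation:
Step 0: x=[1.0000 4.0000 7.0000] v=[-1.0000 0.0000 0.0000]
Step 1: x=[0.9400 4.0000 7.0000] v=[-0.6000 0.0000 0.0000]
Step 2: x=[0.9224 3.9988 7.0000] v=[-0.1760 -0.0120 0.0000]
Step 3: x=[0.9479 3.9961 7.0000] v=[0.2548 -0.0270 -0.0002]
Step 4: x=[1.0154 3.9925 6.9999] v=[0.6749 -0.0359 -0.0010]
Step 5: x=[1.1221 3.9895 6.9997] v=[1.0672 -0.0298 -0.0025]
Step 6: x=[1.2637 3.9894 6.9993] v=[1.4163 -0.0012 -0.0045]
Max displacement = 2.0776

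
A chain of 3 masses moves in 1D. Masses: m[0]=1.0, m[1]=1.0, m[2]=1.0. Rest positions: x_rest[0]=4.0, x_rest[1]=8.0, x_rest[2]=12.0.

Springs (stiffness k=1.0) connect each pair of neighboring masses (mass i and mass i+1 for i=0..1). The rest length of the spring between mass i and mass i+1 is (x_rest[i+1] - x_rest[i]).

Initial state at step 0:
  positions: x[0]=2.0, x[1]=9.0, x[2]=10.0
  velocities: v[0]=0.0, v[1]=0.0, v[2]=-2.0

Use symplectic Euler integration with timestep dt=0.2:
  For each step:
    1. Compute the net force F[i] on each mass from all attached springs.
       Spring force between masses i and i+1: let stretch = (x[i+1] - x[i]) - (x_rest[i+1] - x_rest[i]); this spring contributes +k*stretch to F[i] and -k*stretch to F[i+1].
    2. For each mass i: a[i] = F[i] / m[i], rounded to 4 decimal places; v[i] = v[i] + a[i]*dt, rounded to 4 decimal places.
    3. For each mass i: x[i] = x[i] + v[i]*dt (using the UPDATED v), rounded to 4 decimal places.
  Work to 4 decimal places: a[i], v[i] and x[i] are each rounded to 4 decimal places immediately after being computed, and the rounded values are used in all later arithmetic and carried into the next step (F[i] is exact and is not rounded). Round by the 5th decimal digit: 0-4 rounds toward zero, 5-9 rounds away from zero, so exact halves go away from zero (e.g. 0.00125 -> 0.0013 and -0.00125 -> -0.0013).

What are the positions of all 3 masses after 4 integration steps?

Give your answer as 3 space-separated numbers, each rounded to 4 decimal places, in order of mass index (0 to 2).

Answer: 2.9922 6.8595 9.5483

Derivation:
Step 0: x=[2.0000 9.0000 10.0000] v=[0.0000 0.0000 -2.0000]
Step 1: x=[2.1200 8.7600 9.7200] v=[0.6000 -1.2000 -1.4000]
Step 2: x=[2.3456 8.2928 9.5616] v=[1.1280 -2.3360 -0.7920]
Step 3: x=[2.6491 7.6385 9.5124] v=[1.5174 -3.2717 -0.2458]
Step 4: x=[2.9922 6.8595 9.5483] v=[1.7153 -3.8948 0.1794]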